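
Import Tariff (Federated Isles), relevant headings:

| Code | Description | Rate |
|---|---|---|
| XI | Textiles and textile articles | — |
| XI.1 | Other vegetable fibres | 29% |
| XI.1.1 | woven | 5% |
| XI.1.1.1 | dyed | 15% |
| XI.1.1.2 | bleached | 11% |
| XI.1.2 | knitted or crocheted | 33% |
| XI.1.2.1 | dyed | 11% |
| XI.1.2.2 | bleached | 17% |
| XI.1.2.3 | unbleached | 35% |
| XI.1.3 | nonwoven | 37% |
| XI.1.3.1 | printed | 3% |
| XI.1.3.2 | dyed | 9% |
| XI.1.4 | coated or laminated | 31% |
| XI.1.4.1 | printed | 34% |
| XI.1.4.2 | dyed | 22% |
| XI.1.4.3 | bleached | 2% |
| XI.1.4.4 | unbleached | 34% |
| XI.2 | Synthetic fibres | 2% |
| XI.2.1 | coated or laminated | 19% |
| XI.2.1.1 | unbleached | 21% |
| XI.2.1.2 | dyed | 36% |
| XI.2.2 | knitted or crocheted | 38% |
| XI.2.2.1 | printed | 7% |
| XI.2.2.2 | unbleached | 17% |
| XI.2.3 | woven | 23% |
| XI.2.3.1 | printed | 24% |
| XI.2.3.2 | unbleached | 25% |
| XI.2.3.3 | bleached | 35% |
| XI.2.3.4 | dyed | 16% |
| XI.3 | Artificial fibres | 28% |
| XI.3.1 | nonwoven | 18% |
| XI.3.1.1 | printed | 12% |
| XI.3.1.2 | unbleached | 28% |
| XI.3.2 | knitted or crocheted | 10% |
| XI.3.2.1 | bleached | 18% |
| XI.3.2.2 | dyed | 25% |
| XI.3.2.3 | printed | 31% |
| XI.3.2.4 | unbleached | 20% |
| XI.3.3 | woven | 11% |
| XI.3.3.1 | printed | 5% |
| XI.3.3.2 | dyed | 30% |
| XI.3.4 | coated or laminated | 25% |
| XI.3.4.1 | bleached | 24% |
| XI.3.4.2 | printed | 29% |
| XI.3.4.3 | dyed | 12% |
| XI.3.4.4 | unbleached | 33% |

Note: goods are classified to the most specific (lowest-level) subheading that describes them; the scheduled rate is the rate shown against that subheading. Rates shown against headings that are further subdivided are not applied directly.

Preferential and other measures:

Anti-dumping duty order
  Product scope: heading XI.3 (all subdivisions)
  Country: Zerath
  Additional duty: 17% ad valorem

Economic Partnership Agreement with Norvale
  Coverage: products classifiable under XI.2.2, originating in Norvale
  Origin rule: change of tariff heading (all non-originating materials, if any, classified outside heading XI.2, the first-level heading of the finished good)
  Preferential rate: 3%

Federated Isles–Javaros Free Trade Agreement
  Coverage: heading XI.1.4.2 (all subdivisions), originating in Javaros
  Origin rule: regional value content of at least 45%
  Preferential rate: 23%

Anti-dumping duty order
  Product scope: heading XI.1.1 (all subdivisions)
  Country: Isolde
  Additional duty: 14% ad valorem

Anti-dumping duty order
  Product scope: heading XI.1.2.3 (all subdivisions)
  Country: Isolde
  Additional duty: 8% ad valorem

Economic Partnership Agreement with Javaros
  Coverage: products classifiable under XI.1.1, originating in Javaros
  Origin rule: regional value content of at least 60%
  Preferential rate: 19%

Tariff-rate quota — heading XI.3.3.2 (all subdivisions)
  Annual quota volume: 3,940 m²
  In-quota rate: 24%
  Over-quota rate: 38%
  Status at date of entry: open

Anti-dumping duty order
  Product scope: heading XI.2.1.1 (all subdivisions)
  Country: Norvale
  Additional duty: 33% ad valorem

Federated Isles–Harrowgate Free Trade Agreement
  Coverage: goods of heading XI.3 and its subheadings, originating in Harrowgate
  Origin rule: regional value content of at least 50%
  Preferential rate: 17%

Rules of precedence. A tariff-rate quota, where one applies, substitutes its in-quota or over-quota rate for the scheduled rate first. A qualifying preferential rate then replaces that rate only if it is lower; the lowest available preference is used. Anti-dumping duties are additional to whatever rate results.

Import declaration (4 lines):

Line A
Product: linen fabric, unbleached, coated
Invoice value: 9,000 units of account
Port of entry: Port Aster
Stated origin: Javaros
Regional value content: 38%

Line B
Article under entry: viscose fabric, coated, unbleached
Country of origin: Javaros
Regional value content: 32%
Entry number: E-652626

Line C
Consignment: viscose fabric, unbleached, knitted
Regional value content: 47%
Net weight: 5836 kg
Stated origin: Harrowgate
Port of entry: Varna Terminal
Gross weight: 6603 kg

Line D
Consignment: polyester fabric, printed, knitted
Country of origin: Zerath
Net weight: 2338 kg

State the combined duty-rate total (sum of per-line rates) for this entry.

Line A: linen → XI.1; coated → XI.1.4; unbleached → XI.1.4.4. Scheduled 34%. Javaros agreement on XI.1.4.2: XI.1.4.4 not covered; Javaros agreement on XI.1.1: XI.1.4.4 not covered. → 34%.
Line B: viscose → XI.3; coated → XI.3.4; unbleached → XI.3.4.4. Scheduled 33%. Javaros agreement on XI.1.4.2: XI.3.4.4 not covered; Javaros agreement on XI.1.1: XI.3.4.4 not covered. → 33%.
Line C: viscose → XI.3; knitted → XI.3.2; unbleached → XI.3.2.4. Scheduled 20%. Harrowgate agreement on XI.3: RVC < 50%. → 20%.
Line D: polyester → XI.2; knitted → XI.2.2; printed → XI.2.2.1. Scheduled 7%. No special measure applies. → 7%.
Sum: 34% + 33% + 20% + 7% = 94%.

94%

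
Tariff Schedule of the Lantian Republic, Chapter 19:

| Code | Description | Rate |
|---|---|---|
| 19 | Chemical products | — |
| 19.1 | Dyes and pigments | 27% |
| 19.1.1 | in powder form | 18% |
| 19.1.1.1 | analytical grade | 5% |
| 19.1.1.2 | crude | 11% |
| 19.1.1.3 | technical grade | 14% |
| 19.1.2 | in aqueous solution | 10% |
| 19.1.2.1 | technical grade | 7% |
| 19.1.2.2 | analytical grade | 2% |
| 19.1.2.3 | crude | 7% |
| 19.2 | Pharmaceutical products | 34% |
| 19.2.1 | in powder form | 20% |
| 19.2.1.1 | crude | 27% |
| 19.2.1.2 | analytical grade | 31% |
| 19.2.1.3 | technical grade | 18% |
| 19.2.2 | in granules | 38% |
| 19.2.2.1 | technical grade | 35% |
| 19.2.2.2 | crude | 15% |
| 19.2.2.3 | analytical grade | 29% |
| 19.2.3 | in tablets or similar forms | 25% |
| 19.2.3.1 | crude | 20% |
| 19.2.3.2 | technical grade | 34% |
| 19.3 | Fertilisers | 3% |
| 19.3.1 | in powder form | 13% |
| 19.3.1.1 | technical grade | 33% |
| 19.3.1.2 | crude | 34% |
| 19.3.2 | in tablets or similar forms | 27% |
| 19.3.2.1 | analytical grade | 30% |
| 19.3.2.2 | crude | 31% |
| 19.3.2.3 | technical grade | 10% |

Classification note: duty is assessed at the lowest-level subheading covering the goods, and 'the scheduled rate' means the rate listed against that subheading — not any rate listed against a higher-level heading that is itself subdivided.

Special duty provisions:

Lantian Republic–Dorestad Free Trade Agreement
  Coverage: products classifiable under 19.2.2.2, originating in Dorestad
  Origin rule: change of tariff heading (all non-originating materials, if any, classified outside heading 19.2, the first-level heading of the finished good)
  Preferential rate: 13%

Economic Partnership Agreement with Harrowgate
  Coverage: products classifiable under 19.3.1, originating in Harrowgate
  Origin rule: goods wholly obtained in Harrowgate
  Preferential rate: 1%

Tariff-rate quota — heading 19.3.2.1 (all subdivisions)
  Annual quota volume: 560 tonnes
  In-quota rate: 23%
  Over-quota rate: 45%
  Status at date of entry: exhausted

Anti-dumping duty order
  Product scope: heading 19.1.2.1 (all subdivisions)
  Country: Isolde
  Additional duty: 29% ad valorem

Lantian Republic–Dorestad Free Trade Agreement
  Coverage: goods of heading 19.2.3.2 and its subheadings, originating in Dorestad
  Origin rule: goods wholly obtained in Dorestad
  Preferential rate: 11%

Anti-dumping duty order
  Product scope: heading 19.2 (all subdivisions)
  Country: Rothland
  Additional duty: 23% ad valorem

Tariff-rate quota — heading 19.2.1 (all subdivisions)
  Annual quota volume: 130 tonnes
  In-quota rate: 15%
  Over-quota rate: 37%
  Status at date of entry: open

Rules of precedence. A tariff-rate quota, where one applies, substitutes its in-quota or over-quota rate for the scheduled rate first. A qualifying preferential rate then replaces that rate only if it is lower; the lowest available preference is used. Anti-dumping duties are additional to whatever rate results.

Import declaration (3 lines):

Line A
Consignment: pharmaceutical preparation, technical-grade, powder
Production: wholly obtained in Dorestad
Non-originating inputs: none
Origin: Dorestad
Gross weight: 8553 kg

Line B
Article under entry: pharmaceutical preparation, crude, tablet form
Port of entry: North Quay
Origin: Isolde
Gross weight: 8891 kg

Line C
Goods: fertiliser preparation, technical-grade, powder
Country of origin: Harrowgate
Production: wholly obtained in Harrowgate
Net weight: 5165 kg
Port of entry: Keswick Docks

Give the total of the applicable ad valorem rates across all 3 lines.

Line A: pharmaceutical → 19.2; powder → 19.2.1; technical-grade → 19.2.1.3. Scheduled 18%. quota on 19.2.1 open → in-quota 15%; Dorestad agreement on 19.2.2.2: 19.2.1.3 not covered; Dorestad agreement on 19.2.3.2: 19.2.1.3 not covered. → 15%.
Line B: pharmaceutical → 19.2; tablet form → 19.2.3; crude → 19.2.3.1. Scheduled 20%. No special measure applies. → 20%.
Line C: fertiliser → 19.3; powder → 19.3.1; technical-grade → 19.3.1.1. Scheduled 33%. Harrowgate agreement on 19.3.1: wholly obtained → 1% available; preferential 1%. → 1%.
Sum: 15% + 20% + 1% = 36%.

36%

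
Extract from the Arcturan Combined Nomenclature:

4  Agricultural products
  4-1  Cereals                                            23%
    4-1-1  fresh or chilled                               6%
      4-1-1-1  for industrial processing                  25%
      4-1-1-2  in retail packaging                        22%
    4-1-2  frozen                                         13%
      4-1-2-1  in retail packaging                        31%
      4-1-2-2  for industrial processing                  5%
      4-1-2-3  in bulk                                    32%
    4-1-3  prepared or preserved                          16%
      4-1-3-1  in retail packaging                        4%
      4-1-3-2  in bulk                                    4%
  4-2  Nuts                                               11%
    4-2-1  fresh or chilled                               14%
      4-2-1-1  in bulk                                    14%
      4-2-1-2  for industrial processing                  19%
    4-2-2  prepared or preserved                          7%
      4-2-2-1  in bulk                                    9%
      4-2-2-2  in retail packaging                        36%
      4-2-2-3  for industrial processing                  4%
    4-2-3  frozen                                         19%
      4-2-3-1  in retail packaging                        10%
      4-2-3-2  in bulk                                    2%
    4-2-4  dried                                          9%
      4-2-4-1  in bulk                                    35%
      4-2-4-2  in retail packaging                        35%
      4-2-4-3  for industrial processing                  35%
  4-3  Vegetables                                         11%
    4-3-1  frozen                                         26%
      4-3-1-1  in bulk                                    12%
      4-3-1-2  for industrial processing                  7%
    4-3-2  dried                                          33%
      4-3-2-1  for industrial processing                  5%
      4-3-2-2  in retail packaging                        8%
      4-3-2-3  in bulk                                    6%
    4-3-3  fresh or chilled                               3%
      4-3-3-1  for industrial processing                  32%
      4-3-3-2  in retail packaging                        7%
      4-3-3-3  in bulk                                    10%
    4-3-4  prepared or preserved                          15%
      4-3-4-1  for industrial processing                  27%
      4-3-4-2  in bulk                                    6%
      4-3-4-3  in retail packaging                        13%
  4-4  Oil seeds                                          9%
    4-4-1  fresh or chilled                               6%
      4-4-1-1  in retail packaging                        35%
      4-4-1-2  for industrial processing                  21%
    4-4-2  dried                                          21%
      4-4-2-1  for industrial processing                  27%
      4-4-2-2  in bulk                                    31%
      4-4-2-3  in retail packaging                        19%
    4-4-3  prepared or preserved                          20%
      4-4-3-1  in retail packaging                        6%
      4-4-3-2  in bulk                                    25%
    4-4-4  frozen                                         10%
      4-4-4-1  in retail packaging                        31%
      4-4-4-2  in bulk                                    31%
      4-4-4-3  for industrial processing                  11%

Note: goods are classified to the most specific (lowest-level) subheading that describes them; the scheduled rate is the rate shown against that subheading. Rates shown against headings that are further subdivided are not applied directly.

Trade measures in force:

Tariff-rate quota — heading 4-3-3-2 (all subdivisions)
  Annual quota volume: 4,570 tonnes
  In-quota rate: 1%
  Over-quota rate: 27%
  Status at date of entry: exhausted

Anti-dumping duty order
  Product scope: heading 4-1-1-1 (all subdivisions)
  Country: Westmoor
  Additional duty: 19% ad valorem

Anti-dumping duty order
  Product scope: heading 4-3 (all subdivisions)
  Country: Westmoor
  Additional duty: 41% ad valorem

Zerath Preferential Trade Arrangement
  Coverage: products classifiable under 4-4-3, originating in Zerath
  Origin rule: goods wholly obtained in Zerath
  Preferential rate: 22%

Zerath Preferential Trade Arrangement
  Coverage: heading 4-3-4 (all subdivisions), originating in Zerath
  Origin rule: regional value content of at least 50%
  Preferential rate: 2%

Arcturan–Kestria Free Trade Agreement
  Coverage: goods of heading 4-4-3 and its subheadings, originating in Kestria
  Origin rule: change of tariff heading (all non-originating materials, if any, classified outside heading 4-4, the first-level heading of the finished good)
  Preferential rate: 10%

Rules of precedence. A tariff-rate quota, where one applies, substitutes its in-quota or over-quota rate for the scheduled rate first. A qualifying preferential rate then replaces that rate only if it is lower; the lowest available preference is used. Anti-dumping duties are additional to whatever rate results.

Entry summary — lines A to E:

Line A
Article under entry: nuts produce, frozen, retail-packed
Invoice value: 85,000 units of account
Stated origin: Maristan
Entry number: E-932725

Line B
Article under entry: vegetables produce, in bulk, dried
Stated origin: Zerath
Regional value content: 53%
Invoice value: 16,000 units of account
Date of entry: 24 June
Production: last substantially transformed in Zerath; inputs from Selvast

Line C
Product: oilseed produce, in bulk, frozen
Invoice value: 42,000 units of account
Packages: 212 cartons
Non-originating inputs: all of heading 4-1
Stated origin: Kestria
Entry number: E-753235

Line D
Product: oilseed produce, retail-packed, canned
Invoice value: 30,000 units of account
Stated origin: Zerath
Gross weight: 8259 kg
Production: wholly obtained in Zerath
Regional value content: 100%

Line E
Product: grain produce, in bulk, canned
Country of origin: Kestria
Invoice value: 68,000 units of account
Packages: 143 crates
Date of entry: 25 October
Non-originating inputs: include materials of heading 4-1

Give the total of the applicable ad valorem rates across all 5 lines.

57%

Line A: nuts → 4-2; frozen → 4-2-3; retail-packed → 4-2-3-1. Scheduled 10%. No special measure applies. → 10%.
Line B: vegetables → 4-3; dried → 4-3-2; in bulk → 4-3-2-3. Scheduled 6%. Zerath agreement on 4-4-3: 4-3-2-3 not covered; Zerath agreement on 4-3-4: 4-3-2-3 not covered. → 6%.
Line C: oilseed → 4-4; frozen → 4-4-4; in bulk → 4-4-4-2. Scheduled 31%. Kestria agreement on 4-4-3: 4-4-4-2 not covered. → 31%.
Line D: oilseed → 4-4; canned → 4-4-3; retail-packed → 4-4-3-1. Scheduled 6%. Zerath agreement on 4-4-3: wholly obtained → 22% available; Zerath agreement on 4-3-4: 4-4-3-1 not covered; preference 22% not lower than 6% → no reduction. → 6%.
Line E: grain → 4-1; canned → 4-1-3; in bulk → 4-1-3-2. Scheduled 4%. Kestria agreement on 4-4-3: 4-1-3-2 not covered. → 4%.
Sum: 10% + 6% + 31% + 6% + 4% = 57%.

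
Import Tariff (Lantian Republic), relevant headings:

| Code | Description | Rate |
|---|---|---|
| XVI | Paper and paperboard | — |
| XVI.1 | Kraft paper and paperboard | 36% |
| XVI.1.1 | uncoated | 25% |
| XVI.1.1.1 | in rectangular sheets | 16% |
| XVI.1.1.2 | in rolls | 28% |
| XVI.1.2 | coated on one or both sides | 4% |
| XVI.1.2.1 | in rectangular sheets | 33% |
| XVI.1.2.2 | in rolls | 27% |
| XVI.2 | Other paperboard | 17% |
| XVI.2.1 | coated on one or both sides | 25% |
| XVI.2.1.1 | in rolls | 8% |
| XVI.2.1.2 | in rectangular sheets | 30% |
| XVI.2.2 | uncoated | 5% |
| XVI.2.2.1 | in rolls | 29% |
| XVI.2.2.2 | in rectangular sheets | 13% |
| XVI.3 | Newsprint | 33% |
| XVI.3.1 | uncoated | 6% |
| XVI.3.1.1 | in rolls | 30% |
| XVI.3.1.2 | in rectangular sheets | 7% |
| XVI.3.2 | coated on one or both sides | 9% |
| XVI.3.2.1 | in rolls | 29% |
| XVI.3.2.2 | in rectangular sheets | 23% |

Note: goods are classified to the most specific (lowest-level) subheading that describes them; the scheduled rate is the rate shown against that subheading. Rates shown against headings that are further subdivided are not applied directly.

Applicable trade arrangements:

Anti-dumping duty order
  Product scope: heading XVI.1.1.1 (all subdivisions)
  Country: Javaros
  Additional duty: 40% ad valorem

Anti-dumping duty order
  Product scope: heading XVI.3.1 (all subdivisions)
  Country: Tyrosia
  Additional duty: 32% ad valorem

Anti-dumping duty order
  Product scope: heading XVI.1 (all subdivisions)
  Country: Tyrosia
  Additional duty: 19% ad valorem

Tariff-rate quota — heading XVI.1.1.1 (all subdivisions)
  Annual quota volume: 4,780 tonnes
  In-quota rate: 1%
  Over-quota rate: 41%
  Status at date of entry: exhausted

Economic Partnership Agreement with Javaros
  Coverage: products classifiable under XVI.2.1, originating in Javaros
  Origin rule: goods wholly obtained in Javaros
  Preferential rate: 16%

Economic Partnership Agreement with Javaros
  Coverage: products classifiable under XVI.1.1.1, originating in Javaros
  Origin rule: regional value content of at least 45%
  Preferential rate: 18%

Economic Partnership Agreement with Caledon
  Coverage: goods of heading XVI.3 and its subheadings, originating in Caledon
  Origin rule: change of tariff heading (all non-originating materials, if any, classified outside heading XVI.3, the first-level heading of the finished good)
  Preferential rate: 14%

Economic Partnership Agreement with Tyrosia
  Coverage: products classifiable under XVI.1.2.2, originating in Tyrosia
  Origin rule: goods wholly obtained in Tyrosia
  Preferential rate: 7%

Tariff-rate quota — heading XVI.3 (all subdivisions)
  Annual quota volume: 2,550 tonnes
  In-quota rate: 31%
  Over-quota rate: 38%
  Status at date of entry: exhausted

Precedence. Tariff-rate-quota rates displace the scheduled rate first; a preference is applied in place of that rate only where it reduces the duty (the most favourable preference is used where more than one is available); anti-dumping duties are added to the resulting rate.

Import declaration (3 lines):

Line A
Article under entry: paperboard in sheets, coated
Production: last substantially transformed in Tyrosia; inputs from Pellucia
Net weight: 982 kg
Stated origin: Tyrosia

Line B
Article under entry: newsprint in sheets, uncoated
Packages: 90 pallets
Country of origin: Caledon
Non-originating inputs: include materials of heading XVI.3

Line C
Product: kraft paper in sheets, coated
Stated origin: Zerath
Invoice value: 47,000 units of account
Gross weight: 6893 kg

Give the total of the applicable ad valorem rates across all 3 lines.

101%

Line A: paperboard → XVI.2; coated → XVI.2.1; in sheets → XVI.2.1.2. Scheduled 30%. Tyrosia agreement on XVI.1.2.2: XVI.2.1.2 not covered. → 30%.
Line B: newsprint → XVI.3; uncoated → XVI.3.1; in sheets → XVI.3.1.2. Scheduled 7%. quota on XVI.3 exhausted → over-quota 38%; Caledon agreement on XVI.3: CTH not met. → 38%.
Line C: kraft paper → XVI.1; coated → XVI.1.2; in sheets → XVI.1.2.1. Scheduled 33%. No special measure applies. → 33%.
Sum: 30% + 38% + 33% = 101%.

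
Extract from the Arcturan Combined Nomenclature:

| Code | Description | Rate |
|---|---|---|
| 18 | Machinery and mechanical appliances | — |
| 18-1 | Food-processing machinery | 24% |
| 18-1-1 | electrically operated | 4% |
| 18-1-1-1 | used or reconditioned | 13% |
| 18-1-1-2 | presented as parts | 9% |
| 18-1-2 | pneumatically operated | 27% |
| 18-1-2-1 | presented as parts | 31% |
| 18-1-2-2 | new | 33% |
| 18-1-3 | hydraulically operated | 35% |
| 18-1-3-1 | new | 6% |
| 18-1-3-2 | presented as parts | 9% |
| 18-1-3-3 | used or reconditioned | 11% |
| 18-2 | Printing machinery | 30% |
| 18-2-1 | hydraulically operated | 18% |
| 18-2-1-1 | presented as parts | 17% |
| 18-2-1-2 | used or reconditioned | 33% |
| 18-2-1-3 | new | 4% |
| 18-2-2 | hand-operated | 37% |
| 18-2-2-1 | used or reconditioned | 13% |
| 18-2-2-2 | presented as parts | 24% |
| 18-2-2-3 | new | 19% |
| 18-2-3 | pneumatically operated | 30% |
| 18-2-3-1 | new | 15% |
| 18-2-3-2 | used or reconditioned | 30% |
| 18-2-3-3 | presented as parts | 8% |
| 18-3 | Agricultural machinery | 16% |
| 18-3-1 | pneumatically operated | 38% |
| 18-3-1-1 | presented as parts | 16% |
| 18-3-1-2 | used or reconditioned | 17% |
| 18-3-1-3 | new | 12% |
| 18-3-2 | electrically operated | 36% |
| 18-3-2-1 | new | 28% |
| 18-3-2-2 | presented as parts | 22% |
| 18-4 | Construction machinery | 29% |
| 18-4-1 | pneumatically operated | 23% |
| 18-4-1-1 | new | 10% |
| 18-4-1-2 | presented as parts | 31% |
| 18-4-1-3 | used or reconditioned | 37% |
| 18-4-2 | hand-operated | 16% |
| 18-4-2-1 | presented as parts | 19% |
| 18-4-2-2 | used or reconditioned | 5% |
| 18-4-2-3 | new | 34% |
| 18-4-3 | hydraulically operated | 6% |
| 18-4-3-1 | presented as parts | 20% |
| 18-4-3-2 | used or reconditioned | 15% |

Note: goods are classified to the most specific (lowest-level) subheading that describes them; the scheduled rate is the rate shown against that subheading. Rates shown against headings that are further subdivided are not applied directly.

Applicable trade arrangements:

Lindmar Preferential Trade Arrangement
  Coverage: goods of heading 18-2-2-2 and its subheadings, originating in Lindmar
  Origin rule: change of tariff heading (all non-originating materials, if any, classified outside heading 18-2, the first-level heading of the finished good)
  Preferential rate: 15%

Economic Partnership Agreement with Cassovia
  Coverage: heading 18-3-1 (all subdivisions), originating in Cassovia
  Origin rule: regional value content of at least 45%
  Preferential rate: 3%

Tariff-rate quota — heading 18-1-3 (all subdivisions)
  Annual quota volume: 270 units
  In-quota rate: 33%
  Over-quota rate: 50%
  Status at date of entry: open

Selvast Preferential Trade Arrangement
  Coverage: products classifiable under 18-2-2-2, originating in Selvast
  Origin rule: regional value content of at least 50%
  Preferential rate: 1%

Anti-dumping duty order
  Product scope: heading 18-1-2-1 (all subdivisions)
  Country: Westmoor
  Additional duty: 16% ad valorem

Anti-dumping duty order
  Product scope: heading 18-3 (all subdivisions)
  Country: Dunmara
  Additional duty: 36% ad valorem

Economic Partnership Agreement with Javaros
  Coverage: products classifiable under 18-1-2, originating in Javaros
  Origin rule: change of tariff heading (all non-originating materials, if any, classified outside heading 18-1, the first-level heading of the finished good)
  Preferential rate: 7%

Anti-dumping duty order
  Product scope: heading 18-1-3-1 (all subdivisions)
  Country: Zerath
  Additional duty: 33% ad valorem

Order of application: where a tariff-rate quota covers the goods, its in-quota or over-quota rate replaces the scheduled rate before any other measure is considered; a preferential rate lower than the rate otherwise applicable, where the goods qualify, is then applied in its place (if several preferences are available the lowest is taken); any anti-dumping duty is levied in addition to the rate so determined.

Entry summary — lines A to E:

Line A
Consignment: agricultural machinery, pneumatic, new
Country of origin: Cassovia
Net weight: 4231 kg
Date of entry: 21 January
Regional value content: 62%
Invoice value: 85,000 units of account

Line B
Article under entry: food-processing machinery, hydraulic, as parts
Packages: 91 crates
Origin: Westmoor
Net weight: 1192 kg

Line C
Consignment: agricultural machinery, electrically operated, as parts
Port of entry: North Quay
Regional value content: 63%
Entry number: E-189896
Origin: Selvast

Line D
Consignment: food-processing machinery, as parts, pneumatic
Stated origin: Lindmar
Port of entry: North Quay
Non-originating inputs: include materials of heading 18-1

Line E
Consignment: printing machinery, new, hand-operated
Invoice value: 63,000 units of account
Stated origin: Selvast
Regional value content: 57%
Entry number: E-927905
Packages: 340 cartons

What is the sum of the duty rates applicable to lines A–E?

108%

Line A: agricultural → 18-3; pneumatic → 18-3-1; new → 18-3-1-3. Scheduled 12%. Cassovia agreement on 18-3-1: RVC ≥ 45% → 3% available; preferential 3%. → 3%.
Line B: food-processing → 18-1; hydraulic → 18-1-3; as parts → 18-1-3-2. Scheduled 9%. quota on 18-1-3 open → in-quota 33%. → 33%.
Line C: agricultural → 18-3; electrically operated → 18-3-2; as parts → 18-3-2-2. Scheduled 22%. Selvast agreement on 18-2-2-2: 18-3-2-2 not covered. → 22%.
Line D: food-processing → 18-1; pneumatic → 18-1-2; as parts → 18-1-2-1. Scheduled 31%. Lindmar agreement on 18-2-2-2: 18-1-2-1 not covered. → 31%.
Line E: printing → 18-2; hand-operated → 18-2-2; new → 18-2-2-3. Scheduled 19%. Selvast agreement on 18-2-2-2: 18-2-2-3 not covered. → 19%.
Sum: 3% + 33% + 22% + 31% + 19% = 108%.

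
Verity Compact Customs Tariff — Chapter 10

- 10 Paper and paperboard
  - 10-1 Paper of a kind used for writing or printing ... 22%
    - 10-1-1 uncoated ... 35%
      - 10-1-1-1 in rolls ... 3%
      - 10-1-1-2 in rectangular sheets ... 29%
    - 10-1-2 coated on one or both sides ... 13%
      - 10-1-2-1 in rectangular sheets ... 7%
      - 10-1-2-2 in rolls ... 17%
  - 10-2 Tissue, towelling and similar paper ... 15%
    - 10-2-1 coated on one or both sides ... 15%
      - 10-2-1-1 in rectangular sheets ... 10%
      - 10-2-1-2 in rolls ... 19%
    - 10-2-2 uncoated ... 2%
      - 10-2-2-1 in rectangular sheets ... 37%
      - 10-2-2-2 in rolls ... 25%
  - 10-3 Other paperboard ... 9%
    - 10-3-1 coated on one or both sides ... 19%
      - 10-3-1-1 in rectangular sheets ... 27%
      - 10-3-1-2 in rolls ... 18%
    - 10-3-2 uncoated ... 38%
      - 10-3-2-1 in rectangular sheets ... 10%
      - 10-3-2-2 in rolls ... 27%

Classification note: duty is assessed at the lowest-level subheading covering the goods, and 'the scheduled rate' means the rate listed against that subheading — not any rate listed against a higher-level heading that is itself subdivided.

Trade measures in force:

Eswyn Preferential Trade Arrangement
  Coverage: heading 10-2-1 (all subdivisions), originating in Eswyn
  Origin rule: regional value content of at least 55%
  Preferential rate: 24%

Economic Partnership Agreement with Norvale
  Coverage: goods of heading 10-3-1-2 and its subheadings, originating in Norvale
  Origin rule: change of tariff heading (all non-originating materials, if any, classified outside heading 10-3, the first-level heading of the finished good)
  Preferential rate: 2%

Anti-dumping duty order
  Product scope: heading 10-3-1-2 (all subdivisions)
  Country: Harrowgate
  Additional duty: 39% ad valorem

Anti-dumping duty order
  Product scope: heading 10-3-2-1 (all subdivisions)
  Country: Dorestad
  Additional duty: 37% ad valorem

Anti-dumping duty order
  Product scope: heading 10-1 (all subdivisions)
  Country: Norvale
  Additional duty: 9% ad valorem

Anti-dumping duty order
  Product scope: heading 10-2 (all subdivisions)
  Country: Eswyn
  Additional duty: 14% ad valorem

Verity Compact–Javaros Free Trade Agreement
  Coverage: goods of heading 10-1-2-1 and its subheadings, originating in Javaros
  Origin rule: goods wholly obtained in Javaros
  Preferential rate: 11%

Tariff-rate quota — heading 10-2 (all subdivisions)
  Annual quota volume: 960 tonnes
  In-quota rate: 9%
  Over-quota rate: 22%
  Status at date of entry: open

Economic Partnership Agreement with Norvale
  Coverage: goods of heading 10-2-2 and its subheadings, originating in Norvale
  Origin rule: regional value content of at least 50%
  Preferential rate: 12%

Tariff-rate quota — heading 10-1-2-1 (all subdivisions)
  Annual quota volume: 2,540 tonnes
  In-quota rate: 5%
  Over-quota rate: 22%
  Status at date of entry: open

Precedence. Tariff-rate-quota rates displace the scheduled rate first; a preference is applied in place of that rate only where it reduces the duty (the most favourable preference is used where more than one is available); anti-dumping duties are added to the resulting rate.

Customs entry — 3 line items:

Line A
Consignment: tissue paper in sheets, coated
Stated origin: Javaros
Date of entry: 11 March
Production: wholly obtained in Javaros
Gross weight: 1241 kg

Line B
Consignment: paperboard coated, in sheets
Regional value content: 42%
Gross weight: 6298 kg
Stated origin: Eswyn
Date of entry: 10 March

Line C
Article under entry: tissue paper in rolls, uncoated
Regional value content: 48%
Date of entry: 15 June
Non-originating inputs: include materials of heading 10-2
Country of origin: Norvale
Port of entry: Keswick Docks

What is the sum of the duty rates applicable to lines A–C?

45%

Line A: tissue paper → 10-2; coated → 10-2-1; in sheets → 10-2-1-1. Scheduled 10%. quota on 10-2 open → in-quota 9%; Javaros agreement on 10-1-2-1: 10-2-1-1 not covered. → 9%.
Line B: paperboard → 10-3; coated → 10-3-1; in sheets → 10-3-1-1. Scheduled 27%. Eswyn agreement on 10-2-1: 10-3-1-1 not covered. → 27%.
Line C: tissue paper → 10-2; uncoated → 10-2-2; in rolls → 10-2-2-2. Scheduled 25%. quota on 10-2 open → in-quota 9%; Norvale agreement on 10-3-1-2: 10-2-2-2 not covered; Norvale agreement on 10-2-2: RVC < 50%. → 9%.
Sum: 9% + 27% + 9% = 45%.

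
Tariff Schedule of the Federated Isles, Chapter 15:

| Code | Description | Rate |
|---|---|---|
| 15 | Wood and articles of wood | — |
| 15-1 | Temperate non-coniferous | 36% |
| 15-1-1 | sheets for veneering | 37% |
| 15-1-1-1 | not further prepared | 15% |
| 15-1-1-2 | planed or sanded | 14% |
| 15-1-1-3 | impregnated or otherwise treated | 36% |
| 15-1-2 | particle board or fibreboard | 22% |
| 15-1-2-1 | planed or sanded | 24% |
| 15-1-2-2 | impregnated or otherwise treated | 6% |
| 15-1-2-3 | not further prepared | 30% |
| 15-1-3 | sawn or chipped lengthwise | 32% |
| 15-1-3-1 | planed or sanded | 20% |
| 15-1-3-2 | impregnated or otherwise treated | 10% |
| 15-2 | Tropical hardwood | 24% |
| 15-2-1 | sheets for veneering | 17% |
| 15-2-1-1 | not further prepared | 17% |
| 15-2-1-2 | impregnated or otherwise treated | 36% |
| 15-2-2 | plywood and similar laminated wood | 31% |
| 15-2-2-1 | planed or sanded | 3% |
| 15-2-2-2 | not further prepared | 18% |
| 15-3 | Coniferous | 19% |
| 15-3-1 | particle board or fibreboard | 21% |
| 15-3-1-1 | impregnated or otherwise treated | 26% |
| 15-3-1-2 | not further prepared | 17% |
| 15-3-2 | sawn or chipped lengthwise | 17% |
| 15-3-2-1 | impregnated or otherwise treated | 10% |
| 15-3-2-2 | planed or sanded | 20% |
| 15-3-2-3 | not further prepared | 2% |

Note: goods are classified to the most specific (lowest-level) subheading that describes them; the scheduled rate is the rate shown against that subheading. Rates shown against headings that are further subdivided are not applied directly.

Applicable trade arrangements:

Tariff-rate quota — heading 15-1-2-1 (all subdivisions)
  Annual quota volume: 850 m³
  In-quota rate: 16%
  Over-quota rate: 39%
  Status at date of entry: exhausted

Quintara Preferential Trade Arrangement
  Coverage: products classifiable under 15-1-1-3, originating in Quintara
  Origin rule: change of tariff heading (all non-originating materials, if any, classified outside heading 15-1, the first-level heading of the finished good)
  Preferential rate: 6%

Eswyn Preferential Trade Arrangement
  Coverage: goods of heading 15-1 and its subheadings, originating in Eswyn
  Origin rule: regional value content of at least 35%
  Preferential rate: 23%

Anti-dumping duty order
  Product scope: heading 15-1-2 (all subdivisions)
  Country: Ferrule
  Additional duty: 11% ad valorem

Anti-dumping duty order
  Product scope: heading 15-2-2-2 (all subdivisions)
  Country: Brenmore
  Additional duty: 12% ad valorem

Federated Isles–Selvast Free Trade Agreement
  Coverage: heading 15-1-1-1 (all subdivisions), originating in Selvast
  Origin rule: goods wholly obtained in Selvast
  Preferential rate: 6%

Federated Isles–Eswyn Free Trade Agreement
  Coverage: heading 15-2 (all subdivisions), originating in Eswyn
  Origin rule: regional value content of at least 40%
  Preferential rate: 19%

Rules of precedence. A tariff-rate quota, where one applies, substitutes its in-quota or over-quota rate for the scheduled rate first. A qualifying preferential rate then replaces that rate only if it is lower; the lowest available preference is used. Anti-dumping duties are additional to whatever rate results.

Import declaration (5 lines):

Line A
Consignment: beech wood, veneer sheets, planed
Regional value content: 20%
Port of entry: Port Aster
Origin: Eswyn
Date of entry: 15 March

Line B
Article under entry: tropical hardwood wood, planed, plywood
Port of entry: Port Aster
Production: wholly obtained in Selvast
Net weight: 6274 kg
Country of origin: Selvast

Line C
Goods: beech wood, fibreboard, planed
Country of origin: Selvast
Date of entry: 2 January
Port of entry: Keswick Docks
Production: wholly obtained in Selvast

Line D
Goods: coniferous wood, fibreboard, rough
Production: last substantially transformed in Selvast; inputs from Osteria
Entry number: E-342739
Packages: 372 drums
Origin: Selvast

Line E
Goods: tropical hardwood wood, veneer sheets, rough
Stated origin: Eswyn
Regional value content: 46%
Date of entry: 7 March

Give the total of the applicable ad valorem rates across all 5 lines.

Line A: beech → 15-1; veneer sheets → 15-1-1; planed → 15-1-1-2. Scheduled 14%. Eswyn agreement on 15-1: RVC < 35%; Eswyn agreement on 15-2: 15-1-1-2 not covered. → 14%.
Line B: tropical hardwood → 15-2; plywood → 15-2-2; planed → 15-2-2-1. Scheduled 3%. Selvast agreement on 15-1-1-1: 15-2-2-1 not covered. → 3%.
Line C: beech → 15-1; fibreboard → 15-1-2; planed → 15-1-2-1. Scheduled 24%. quota on 15-1-2-1 exhausted → over-quota 39%; Selvast agreement on 15-1-1-1: 15-1-2-1 not covered. → 39%.
Line D: coniferous → 15-3; fibreboard → 15-3-1; rough → 15-3-1-2. Scheduled 17%. Selvast agreement on 15-1-1-1: 15-3-1-2 not covered. → 17%.
Line E: tropical hardwood → 15-2; veneer sheets → 15-2-1; rough → 15-2-1-1. Scheduled 17%. Eswyn agreement on 15-1: 15-2-1-1 not covered; Eswyn agreement on 15-2: RVC ≥ 40% → 19% available; preference 19% not lower than 17% → no reduction. → 17%.
Sum: 14% + 3% + 39% + 17% + 17% = 90%.

90%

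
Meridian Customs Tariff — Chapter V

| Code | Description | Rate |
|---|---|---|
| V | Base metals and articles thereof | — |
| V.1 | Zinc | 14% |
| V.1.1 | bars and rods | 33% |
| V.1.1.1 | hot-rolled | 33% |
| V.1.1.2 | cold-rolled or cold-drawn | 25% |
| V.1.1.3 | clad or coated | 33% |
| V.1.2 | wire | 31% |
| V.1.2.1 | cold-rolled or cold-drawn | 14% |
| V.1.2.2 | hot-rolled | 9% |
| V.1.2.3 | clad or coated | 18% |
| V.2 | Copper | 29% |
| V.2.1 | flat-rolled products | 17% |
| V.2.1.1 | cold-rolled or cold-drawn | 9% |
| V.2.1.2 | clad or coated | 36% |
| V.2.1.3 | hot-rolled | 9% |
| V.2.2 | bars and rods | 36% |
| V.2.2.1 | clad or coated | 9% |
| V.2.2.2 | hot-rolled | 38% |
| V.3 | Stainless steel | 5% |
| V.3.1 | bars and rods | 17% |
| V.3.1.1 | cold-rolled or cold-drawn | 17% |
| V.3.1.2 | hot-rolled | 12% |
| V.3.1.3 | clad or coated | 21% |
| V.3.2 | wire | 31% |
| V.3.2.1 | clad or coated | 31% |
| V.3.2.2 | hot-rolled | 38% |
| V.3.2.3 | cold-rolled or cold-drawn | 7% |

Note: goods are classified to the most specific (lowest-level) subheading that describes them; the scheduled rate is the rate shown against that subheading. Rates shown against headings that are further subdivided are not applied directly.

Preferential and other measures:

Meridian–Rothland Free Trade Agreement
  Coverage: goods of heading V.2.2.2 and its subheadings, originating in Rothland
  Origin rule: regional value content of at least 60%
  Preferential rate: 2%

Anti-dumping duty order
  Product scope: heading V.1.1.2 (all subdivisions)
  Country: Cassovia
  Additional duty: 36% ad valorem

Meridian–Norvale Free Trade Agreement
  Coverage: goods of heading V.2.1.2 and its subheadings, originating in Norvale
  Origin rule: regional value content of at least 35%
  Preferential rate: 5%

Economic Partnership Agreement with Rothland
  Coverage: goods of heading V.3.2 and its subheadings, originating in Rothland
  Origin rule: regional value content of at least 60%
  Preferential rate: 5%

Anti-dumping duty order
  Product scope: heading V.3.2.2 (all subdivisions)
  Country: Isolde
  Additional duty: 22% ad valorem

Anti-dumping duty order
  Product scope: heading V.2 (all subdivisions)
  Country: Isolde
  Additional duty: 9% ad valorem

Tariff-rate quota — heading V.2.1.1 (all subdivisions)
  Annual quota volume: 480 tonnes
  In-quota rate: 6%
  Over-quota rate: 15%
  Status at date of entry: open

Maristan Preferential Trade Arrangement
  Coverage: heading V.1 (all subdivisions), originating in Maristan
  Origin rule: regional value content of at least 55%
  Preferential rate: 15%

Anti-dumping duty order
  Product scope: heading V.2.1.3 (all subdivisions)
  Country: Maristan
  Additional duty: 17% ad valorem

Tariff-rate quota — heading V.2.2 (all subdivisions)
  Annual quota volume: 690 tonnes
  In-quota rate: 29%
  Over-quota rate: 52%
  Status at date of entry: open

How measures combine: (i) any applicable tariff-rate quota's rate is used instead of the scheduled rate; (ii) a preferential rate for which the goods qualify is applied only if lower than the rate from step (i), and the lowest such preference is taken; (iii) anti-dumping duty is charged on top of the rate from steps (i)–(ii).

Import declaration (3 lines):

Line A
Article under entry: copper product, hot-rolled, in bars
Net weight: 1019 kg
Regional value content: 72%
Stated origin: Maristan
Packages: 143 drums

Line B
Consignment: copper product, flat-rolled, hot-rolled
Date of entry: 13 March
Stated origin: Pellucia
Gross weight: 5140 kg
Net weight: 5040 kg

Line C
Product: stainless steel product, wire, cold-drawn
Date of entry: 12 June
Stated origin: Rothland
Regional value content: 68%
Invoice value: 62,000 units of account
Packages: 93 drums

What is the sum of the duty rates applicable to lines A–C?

43%

Line A: copper → V.2; in bars → V.2.2; hot-rolled → V.2.2.2. Scheduled 38%. quota on V.2.2 open → in-quota 29%; Maristan agreement on V.1: V.2.2.2 not covered. → 29%.
Line B: copper → V.2; flat-rolled → V.2.1; hot-rolled → V.2.1.3. Scheduled 9%. No special measure applies. → 9%.
Line C: stainless steel → V.3; wire → V.3.2; cold-drawn → V.3.2.3. Scheduled 7%. Rothland agreement on V.2.2.2: V.3.2.3 not covered; Rothland agreement on V.3.2: RVC ≥ 60% → 5% available; preferential 5%. → 5%.
Sum: 29% + 9% + 5% = 43%.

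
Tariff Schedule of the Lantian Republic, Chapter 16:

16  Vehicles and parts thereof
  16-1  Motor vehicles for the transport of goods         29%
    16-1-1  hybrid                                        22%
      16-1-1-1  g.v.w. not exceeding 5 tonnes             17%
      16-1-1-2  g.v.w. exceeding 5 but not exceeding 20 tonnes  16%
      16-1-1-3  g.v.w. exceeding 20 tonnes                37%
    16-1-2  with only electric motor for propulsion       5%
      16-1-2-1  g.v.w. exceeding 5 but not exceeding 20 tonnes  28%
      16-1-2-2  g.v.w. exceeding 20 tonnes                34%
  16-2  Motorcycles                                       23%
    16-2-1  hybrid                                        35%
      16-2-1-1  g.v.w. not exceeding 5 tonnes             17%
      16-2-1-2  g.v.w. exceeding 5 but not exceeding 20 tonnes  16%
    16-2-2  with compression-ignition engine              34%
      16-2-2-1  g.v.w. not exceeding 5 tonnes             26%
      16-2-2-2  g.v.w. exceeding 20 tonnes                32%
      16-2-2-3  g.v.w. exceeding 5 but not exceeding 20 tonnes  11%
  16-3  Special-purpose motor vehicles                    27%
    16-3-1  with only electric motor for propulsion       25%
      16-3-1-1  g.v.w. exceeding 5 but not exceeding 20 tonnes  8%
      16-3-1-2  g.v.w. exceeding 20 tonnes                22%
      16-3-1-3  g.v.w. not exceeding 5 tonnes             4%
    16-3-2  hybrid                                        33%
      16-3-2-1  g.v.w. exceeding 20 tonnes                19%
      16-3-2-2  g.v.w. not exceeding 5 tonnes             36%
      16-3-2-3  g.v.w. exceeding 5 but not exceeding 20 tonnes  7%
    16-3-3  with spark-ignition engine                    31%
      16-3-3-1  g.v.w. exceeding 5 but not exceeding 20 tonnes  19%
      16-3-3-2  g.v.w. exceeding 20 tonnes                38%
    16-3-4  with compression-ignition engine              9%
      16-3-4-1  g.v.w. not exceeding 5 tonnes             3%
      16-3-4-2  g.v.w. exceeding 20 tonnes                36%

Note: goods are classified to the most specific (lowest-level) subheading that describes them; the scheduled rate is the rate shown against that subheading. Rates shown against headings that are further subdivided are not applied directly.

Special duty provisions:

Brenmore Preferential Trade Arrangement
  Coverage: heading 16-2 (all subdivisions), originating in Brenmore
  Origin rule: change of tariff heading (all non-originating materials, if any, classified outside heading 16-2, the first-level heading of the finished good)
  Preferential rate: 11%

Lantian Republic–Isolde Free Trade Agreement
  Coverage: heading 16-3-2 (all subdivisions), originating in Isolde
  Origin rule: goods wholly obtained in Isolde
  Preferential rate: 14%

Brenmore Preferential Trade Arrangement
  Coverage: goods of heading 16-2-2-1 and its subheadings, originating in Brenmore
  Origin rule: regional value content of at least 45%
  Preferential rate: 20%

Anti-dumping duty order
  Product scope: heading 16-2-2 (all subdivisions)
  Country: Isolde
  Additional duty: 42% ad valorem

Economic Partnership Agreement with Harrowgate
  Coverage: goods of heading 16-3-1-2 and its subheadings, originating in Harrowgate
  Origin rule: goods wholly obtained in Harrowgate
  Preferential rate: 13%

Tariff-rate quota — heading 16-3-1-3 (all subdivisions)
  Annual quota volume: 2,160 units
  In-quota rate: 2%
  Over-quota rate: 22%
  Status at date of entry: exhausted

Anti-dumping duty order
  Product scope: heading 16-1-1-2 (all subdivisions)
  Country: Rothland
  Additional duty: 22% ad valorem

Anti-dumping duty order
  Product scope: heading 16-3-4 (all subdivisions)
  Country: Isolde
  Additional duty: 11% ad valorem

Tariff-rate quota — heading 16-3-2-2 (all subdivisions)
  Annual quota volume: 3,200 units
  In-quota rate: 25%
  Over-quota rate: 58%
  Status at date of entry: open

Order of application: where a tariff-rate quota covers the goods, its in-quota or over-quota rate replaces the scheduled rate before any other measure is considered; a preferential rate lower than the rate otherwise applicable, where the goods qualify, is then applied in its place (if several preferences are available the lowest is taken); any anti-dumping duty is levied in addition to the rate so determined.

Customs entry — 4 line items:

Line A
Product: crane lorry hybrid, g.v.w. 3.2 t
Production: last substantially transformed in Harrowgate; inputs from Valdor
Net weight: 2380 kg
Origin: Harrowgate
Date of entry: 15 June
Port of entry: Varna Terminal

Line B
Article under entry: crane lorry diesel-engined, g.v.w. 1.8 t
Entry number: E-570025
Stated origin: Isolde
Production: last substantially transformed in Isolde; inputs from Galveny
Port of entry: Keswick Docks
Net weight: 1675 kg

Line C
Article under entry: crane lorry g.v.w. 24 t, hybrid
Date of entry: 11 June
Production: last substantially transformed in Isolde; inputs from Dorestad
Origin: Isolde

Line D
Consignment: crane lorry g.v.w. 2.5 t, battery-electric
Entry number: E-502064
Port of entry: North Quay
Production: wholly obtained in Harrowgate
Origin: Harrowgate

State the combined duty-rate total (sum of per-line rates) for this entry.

80%

Line A: crane lorry → 16-3; hybrid → 16-3-2; g.v.w. 3.2 t → 16-3-2-2. Scheduled 36%. quota on 16-3-2-2 open → in-quota 25%; Harrowgate agreement on 16-3-1-2: 16-3-2-2 not covered. → 25%.
Line B: crane lorry → 16-3; diesel-engined → 16-3-4; g.v.w. 1.8 t → 16-3-4-1. Scheduled 3%. Isolde agreement on 16-3-2: 16-3-4-1 not covered; anti-dumping (Isolde, 16-3-4): +11%; total 3% + 11% = 14%. → 14%.
Line C: crane lorry → 16-3; hybrid → 16-3-2; g.v.w. 24 t → 16-3-2-1. Scheduled 19%. Isolde agreement on 16-3-2: not wholly obtained. → 19%.
Line D: crane lorry → 16-3; battery-electric → 16-3-1; g.v.w. 2.5 t → 16-3-1-3. Scheduled 4%. quota on 16-3-1-3 exhausted → over-quota 22%; Harrowgate agreement on 16-3-1-2: 16-3-1-3 not covered. → 22%.
Sum: 25% + 14% + 19% + 22% = 80%.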